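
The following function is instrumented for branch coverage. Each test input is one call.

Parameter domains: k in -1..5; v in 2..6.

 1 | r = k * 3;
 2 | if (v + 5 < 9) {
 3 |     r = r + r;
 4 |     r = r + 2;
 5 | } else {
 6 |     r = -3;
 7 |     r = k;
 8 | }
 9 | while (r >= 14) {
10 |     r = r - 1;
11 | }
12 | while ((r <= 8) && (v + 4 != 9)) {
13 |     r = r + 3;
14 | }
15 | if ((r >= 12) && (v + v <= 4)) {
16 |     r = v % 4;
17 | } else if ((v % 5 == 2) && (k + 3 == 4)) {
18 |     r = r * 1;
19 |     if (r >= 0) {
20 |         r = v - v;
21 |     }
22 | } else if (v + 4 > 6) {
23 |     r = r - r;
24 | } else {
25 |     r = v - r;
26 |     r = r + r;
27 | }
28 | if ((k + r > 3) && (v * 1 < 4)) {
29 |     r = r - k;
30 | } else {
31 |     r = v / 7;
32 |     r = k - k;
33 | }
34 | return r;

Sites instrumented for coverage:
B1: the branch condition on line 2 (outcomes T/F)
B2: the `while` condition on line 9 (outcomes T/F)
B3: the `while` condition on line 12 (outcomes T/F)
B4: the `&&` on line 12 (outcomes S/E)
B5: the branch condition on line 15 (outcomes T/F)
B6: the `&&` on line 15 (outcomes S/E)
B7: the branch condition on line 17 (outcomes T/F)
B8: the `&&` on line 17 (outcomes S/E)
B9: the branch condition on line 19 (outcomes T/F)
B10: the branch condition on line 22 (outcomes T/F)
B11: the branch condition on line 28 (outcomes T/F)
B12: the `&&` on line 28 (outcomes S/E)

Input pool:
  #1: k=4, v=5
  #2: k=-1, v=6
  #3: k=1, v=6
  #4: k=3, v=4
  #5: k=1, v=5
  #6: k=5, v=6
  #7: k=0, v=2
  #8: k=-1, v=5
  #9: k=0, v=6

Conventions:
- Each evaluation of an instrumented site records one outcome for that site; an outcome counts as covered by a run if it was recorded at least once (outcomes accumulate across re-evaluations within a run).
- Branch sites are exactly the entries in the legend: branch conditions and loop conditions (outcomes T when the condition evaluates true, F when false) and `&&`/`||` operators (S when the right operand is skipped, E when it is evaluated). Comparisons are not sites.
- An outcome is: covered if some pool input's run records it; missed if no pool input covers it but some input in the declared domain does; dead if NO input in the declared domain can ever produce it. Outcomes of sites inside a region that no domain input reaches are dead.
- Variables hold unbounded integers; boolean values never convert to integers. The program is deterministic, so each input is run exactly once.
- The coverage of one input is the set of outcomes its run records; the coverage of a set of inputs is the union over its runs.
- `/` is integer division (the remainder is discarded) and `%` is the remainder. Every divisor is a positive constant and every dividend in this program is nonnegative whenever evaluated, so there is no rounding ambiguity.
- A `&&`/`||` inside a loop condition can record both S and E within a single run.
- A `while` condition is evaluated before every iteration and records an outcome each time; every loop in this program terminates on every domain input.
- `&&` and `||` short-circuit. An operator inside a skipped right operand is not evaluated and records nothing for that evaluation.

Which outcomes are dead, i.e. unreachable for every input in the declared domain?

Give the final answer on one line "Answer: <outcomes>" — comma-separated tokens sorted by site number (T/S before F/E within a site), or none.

sweeping the full domain (35 inputs) for each outcome:
  B9=F: no domain input ever produces it -> dead
  reachable outcomes have witnesses, e.g. B1=T (e.g. k=-1, v=2), B1=F (e.g. k=-1, v=4), B2=T (e.g. k=2, v=2), B2=F (e.g. k=-1, v=2)

Answer: B9=F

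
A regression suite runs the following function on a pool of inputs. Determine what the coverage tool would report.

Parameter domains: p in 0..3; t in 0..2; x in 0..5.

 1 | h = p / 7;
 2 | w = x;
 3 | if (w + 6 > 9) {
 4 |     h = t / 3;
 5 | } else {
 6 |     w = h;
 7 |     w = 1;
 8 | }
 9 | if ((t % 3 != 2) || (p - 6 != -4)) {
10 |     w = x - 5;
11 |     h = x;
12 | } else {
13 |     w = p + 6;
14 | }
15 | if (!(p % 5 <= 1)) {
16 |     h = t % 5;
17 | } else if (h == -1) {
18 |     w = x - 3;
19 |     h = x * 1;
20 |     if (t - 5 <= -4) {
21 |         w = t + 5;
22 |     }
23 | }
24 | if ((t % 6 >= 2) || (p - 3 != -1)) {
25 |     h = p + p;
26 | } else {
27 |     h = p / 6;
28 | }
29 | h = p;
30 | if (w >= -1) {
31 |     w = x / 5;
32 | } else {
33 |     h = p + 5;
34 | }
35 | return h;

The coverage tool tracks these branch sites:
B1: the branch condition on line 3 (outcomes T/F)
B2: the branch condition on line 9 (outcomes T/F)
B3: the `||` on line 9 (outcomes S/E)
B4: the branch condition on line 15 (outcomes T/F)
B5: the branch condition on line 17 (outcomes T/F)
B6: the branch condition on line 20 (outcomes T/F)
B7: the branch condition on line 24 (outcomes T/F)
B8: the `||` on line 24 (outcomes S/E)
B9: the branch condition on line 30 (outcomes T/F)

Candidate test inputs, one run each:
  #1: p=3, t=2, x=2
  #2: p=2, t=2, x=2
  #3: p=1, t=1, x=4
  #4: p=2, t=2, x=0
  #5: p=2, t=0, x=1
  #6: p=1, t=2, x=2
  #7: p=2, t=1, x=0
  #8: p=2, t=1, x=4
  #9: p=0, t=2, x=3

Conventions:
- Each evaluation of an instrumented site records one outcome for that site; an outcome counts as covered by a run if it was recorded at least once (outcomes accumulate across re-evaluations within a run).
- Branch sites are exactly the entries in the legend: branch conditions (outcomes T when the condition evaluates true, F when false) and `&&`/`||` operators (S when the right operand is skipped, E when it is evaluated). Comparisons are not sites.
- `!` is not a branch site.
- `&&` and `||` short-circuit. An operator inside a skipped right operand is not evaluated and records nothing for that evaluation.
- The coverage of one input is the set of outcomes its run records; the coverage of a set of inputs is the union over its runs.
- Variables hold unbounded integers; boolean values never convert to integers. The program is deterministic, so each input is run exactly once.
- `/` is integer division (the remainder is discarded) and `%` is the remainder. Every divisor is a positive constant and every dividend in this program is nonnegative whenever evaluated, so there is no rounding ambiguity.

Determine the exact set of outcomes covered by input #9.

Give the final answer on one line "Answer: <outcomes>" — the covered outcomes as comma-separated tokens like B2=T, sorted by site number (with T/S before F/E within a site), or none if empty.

Running input #9 (p=0, t=2, x=3), event by event:
  B1->F, B3->E, B2->T, B4->F, B5->F, B8->S, B7->T, B9->F
as a set, this run covers: B1=F, B2=T, B3=E, B4=F, B5=F, B7=T, B8=S, B9=F

Answer: B1=F, B2=T, B3=E, B4=F, B5=F, B7=T, B8=S, B9=F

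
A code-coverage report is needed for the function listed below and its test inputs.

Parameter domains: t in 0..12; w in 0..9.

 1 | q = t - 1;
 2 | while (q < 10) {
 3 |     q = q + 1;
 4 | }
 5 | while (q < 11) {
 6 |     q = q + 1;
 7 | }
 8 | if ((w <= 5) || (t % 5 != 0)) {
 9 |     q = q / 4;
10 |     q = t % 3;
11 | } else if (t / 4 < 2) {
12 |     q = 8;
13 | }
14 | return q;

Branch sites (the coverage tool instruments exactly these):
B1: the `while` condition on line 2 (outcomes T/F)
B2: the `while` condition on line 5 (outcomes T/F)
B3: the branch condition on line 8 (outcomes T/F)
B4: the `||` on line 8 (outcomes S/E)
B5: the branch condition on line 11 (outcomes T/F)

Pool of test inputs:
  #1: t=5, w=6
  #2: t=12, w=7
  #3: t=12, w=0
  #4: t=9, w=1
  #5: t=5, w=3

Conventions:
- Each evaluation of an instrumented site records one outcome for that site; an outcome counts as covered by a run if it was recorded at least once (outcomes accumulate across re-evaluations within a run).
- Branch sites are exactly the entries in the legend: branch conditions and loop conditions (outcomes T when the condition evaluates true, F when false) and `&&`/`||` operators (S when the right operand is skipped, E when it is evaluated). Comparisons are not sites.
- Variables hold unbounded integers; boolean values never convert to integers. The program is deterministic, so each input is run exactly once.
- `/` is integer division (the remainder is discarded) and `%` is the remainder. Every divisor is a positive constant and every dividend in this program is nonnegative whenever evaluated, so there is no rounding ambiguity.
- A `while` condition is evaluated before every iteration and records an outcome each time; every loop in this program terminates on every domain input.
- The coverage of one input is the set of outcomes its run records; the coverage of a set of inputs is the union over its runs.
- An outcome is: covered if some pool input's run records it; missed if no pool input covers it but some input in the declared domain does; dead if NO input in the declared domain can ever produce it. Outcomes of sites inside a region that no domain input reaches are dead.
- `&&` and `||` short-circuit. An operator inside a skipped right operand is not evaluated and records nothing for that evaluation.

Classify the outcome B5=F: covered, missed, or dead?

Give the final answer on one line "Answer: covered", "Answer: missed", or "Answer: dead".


no pool input records B5=F
but domain input (t=10, w=6) does record it -> reachable, so missed
Answer: missed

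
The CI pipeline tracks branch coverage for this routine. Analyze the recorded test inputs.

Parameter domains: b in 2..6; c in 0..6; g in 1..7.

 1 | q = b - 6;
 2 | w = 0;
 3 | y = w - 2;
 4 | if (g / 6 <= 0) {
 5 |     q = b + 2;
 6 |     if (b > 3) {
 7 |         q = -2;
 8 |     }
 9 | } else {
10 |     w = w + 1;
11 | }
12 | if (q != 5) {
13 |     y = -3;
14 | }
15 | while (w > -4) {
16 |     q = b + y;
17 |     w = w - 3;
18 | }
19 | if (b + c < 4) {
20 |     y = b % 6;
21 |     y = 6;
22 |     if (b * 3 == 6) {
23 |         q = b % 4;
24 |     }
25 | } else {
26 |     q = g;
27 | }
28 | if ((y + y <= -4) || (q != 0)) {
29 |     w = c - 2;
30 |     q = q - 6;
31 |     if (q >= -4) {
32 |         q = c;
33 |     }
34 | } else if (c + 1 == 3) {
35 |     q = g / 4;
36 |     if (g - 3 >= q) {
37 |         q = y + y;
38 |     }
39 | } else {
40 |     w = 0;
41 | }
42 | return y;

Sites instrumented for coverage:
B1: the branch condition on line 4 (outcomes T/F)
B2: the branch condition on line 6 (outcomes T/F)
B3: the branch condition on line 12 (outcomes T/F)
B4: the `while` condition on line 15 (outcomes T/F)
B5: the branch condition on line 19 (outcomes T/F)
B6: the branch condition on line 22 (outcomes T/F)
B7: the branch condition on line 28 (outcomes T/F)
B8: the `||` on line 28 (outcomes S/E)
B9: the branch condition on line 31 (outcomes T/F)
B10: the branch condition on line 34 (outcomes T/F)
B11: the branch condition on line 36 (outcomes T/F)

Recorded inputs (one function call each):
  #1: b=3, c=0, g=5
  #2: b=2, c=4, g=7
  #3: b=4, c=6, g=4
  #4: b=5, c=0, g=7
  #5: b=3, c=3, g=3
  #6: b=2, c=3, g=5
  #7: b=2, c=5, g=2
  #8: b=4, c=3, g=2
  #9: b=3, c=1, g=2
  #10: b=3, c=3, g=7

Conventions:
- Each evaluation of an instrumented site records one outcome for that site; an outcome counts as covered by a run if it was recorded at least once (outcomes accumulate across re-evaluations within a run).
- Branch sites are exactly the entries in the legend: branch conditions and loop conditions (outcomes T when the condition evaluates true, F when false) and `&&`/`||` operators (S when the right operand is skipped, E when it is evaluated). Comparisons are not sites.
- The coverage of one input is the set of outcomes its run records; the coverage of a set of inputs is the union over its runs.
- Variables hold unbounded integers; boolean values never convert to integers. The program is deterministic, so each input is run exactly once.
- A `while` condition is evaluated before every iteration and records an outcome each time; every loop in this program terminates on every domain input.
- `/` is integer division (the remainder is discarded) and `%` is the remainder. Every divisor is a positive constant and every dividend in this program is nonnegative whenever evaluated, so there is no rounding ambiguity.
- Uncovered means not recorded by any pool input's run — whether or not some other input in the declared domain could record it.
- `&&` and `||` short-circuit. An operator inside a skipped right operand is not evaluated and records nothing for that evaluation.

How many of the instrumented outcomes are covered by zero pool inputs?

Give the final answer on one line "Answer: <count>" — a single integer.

test 1 (b=3, c=0, g=5) hits B1=T, B2=F, B3=F, B4=T, B4=F, B5=T, B6=F, B7=T, B8=E, B9=F
test 2 (b=2, c=4, g=7) hits B1=F, B3=T, B4=T, B4=F, B5=F, B7=T, B8=S, B9=T
test 3 (b=4, c=6, g=4) hits B1=T, B2=T, B3=T, B4=T, B4=F, B5=F, B7=T, B8=S, B9=T
test 4 (b=5, c=0, g=7) hits B1=F, B3=T, B4=T, B4=F, B5=F, B7=T, B8=S, B9=T
test 5 (b=3, c=3, g=3) hits B1=T, B2=F, B3=F, B4=T, B4=F, B5=F, B7=T, B8=S, B9=T
test 6 (b=2, c=3, g=5) hits B1=T, B2=F, B3=T, B4=T, B4=F, B5=F, B7=T, B8=S, B9=T
test 7 (b=2, c=5, g=2) hits B1=T, B2=F, B3=T, B4=T, B4=F, B5=F, B7=T, B8=S, B9=T
test 8 (b=4, c=3, g=2) hits B1=T, B2=T, B3=T, B4=T, B4=F, B5=F, B7=T, B8=S, B9=T
test 9 (b=3, c=1, g=2) hits B1=T, B2=F, B3=F, B4=T, B4=F, B5=F, B7=T, B8=S, B9=T
test 10 (b=3, c=3, g=7) hits B1=F, B3=T, B4=T, B4=F, B5=F, B7=T, B8=S, B9=T
union over the pool: B1=T, B1=F, B2=T, B2=F, B3=T, B3=F, B4=T, B4=F, B5=T, B5=F, B6=F, B7=T, B8=S, B8=E, B9=T, B9=F
uncovered (6 of 22): B6=T, B7=F, B10=T, B10=F, B11=T, B11=F

Answer: 6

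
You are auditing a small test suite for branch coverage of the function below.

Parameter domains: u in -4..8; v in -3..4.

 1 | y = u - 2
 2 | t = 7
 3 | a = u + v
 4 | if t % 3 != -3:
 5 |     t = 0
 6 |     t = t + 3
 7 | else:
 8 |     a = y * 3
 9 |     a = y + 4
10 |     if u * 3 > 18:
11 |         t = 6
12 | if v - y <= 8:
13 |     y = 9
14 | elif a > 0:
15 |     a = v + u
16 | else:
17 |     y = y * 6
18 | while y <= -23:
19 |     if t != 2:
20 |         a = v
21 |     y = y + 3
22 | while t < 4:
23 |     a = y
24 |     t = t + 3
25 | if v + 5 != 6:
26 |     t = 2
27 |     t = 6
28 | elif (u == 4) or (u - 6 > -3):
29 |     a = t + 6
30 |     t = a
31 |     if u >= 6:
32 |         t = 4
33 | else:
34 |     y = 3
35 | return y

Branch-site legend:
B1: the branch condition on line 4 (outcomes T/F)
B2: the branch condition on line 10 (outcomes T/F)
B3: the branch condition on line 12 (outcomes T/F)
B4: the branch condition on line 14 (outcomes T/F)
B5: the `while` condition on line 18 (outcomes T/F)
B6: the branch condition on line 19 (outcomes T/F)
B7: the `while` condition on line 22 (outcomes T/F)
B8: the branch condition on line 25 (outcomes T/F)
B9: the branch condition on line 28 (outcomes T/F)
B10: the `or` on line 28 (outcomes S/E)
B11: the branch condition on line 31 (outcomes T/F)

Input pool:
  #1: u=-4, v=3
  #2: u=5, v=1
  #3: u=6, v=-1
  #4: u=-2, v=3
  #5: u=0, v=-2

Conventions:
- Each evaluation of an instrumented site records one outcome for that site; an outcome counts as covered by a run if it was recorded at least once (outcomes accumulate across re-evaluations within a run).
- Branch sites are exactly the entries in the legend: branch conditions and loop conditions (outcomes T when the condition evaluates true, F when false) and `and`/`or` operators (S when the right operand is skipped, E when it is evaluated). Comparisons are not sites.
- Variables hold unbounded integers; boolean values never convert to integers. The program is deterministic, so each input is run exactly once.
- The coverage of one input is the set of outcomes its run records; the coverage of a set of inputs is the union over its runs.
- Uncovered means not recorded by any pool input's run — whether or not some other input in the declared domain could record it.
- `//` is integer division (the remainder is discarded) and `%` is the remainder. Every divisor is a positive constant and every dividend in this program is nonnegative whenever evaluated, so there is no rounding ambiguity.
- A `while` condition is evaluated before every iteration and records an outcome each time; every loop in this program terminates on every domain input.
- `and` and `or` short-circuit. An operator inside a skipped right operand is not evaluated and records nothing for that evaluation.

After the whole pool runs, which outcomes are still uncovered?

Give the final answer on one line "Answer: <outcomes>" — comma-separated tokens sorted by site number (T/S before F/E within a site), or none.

input #1, u=-4, v=3: events B1->T, B3->F, B4->F, B5->T, B6->T, B5->T, B6->T, B5->T, B6->T, B5->T, B6->T, B5->T, B6->T, B5->F, ...; outcomes B1=T, B3=F, B4=F, B5=T, B5=F, B6=T, B7=T, B7=F, B8=T
input #2, u=5, v=1: events B1->T, B3->T, B5->F, B7->T, B7->F, B8->F, B10->E, B9->T, B11->F; outcomes B1=T, B3=T, B5=F, B7=T, B7=F, B8=F, B9=T, B10=E, B11=F
input #3, u=6, v=-1: events B1->T, B3->T, B5->F, B7->T, B7->F, B8->T; outcomes B1=T, B3=T, B5=F, B7=T, B7=F, B8=T
input #4, u=-2, v=3: events B1->T, B3->T, B5->F, B7->T, B7->F, B8->T; outcomes B1=T, B3=T, B5=F, B7=T, B7=F, B8=T
input #5, u=0, v=-2: events B1->T, B3->T, B5->F, B7->T, B7->F, B8->T; outcomes B1=T, B3=T, B5=F, B7=T, B7=F, B8=T
union over the pool: B1=T, B3=T, B3=F, B4=F, B5=T, B5=F, B6=T, B7=T, B7=F, B8=T, B8=F, B9=T, B10=E, B11=F
uncovered (8 of 22): B1=F, B2=T, B2=F, B4=T, B6=F, B9=F, B10=S, B11=T

Answer: B1=F, B2=T, B2=F, B4=T, B6=F, B9=F, B10=S, B11=T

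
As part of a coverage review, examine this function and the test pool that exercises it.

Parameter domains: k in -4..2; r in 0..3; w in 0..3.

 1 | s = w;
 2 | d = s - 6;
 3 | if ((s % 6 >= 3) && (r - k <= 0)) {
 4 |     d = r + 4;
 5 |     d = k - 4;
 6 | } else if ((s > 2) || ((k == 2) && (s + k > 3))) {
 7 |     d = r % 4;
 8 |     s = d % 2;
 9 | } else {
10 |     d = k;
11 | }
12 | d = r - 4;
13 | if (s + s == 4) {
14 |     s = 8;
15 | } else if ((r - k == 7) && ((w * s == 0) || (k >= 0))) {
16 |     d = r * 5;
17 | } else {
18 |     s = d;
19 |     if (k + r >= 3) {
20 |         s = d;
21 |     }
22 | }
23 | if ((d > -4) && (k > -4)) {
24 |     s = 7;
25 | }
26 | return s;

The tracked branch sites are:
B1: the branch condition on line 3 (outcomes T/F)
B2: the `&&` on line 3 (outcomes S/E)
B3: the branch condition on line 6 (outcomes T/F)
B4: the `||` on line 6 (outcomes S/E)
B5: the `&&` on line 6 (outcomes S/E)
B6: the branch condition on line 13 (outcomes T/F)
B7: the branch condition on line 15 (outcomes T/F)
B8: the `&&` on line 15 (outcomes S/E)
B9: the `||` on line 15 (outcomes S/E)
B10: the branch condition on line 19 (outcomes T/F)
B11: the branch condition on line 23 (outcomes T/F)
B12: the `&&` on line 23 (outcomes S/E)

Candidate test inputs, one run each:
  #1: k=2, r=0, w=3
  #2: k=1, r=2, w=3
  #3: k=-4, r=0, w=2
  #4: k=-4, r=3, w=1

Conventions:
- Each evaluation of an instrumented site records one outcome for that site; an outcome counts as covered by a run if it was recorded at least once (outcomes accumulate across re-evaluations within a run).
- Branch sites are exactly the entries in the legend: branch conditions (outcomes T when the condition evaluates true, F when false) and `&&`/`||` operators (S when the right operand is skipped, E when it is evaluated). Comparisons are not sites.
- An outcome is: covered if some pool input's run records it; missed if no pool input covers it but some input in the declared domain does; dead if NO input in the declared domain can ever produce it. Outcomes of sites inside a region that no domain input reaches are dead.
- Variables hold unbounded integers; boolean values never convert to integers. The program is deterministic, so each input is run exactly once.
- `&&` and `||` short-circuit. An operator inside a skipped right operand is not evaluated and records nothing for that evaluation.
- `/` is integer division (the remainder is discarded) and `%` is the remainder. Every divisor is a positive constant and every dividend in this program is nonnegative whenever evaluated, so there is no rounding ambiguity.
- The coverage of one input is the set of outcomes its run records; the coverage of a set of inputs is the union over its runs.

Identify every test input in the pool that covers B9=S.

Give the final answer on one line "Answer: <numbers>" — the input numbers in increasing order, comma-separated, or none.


input #1 (k=2, r=0, w=3): does not record B9=S
input #2 (k=1, r=2, w=3): does not record B9=S
input #3 (k=-4, r=0, w=2): does not record B9=S
input #4 (k=-4, r=3, w=1): does not record B9=S
Answer: none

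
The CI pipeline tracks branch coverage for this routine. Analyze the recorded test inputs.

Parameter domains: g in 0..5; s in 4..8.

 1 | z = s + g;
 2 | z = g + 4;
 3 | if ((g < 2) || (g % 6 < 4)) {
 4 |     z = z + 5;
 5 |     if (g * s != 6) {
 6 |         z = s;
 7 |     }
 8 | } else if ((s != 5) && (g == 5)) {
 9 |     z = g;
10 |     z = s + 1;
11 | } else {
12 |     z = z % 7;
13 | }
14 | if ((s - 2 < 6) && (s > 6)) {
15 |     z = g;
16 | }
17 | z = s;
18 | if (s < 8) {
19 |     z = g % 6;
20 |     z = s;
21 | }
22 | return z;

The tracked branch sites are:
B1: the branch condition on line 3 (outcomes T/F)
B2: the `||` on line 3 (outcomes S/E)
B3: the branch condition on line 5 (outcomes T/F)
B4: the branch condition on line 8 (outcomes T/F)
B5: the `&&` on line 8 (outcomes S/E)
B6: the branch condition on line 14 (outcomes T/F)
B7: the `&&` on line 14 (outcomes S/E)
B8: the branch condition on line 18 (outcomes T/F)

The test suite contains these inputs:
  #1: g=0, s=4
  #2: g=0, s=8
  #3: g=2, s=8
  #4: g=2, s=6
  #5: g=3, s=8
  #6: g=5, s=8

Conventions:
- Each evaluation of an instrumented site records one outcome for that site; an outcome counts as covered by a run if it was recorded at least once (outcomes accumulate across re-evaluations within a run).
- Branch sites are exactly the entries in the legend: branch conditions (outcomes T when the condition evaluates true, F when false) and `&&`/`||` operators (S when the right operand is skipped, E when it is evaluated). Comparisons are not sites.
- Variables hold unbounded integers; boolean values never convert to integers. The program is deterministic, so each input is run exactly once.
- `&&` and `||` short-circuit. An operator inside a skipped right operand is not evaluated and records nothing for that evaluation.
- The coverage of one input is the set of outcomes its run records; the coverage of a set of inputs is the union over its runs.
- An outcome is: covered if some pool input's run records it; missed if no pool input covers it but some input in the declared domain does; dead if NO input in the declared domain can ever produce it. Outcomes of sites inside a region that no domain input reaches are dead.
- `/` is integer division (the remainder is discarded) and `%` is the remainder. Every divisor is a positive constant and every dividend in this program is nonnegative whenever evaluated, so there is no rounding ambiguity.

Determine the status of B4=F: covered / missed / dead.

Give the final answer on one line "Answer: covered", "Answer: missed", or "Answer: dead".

no pool input records B4=F
but domain input (g=4, s=4) does record it -> reachable, so missed

Answer: missed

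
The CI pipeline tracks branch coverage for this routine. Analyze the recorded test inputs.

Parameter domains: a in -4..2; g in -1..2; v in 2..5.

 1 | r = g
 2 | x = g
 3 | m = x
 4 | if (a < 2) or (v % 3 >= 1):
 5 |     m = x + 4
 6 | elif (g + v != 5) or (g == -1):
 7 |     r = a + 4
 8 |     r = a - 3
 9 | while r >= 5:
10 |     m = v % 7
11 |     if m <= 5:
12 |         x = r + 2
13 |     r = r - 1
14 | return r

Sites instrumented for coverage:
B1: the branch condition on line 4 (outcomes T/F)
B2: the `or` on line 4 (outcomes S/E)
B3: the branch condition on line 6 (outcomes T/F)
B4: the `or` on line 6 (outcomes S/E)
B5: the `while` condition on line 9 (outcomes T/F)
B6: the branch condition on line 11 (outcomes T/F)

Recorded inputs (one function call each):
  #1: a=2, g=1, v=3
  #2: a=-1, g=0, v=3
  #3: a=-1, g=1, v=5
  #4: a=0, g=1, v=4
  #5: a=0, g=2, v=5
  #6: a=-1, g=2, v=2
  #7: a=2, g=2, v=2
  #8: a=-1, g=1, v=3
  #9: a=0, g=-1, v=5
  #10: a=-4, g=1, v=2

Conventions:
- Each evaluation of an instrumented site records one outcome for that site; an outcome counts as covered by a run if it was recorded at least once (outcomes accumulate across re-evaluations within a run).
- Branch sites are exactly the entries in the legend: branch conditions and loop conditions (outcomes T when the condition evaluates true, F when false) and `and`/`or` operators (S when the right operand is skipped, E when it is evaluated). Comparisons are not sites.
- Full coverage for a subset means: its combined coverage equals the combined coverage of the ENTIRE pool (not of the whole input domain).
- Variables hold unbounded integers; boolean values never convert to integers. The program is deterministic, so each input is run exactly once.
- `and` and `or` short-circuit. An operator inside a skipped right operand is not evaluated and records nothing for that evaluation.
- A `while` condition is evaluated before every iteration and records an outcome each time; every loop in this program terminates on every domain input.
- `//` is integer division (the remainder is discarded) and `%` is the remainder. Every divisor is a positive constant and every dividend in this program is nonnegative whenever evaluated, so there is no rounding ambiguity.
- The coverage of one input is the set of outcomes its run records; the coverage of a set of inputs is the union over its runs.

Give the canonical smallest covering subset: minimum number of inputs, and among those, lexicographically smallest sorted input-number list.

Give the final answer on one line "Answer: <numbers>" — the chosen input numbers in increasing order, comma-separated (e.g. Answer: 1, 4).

input #1, a=2, g=1, v=3: events B2->E, B1->F, B4->S, B3->T, B5->F; outcomes B1=F, B2=E, B3=T, B4=S, B5=F
input #2, a=-1, g=0, v=3: events B2->S, B1->T, B5->F; outcomes B1=T, B2=S, B5=F
input #3, a=-1, g=1, v=5: events B2->S, B1->T, B5->F; outcomes B1=T, B2=S, B5=F
input #4, a=0, g=1, v=4: events B2->S, B1->T, B5->F; outcomes B1=T, B2=S, B5=F
input #5, a=0, g=2, v=5: events B2->S, B1->T, B5->F; outcomes B1=T, B2=S, B5=F
input #6, a=-1, g=2, v=2: events B2->S, B1->T, B5->F; outcomes B1=T, B2=S, B5=F
input #7, a=2, g=2, v=2: events B2->E, B1->T, B5->F; outcomes B1=T, B2=E, B5=F
input #8, a=-1, g=1, v=3: events B2->S, B1->T, B5->F; outcomes B1=T, B2=S, B5=F
input #9, a=0, g=-1, v=5: events B2->S, B1->T, B5->F; outcomes B1=T, B2=S, B5=F
input #10, a=-4, g=1, v=2: events B2->S, B1->T, B5->F; outcomes B1=T, B2=S, B5=F
union over all inputs: B1=T, B1=F, B2=S, B2=E, B3=T, B4=S, B5=F (7 outcomes)
every size-1 subset falls short of the 7 outcomes (best: 5/7)
size 2: inputs {1, 2} cover all 7 outcomes, and no lexicographically smaller subset of this size does

Answer: 1, 2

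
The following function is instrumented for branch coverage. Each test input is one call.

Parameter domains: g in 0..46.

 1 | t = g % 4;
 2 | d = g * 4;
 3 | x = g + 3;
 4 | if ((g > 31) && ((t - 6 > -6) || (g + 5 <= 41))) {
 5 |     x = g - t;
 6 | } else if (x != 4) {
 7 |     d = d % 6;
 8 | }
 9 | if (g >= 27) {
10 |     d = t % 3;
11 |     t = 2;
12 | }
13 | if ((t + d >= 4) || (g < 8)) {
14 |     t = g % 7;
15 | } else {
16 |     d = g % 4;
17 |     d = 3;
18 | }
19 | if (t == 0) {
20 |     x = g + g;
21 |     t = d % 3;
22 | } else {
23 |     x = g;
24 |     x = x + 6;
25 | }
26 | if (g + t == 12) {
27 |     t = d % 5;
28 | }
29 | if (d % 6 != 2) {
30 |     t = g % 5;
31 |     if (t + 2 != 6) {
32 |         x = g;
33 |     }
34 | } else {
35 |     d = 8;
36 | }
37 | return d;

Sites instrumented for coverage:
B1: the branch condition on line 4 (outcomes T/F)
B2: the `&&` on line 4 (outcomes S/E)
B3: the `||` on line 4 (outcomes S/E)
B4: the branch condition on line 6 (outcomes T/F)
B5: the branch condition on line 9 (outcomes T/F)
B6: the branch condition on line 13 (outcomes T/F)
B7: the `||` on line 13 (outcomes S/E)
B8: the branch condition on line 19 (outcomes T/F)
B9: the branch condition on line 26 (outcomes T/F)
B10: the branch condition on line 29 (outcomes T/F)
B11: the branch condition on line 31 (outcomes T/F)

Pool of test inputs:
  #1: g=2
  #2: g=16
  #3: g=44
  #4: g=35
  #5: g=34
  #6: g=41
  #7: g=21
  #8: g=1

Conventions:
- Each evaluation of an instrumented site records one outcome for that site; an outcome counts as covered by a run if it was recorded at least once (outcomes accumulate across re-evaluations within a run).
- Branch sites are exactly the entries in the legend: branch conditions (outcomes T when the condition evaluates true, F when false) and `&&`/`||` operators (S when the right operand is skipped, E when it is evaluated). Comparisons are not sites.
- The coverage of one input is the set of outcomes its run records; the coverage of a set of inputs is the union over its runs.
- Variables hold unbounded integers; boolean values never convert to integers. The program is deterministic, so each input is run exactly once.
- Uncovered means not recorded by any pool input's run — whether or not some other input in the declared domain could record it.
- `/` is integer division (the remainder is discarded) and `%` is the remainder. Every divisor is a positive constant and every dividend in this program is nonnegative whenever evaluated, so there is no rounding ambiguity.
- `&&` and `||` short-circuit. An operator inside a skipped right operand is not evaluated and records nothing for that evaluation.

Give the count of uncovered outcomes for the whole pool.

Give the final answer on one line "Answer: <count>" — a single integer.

input #1 (g=2): events B2->S, B1->F, B4->T, B5->F, B7->S, B6->T, B8->F, B9->F, B10->F; covers B1=F, B2=S, B4=T, B5=F, B6=T, B7=S, B8=F, B9=F, B10=F
input #2 (g=16): events B2->S, B1->F, B4->T, B5->F, B7->S, B6->T, B8->F, B9->F, B10->T, B11->T; covers B1=F, B2=S, B4=T, B5=F, B6=T, B7=S, B8=F, B9=F, B10=T, B11=T
input #3 (g=44): events B2->E, B3->E, B1->F, B4->T, B5->T, B7->E, B6->F, B8->F, B9->F, B10->T, B11->F; covers B1=F, B2=E, B3=E, B4=T, B5=T, B6=F, B7=E, B8=F, B9=F, B10=T, B11=F
input #4 (g=35): events B2->E, B3->S, B1->T, B5->T, B7->E, B6->F, B8->F, B9->F, B10->T, B11->T; covers B1=T, B2=E, B3=S, B5=T, B6=F, B7=E, B8=F, B9=F, B10=T, B11=T
input #5 (g=34): events B2->E, B3->S, B1->T, B5->T, B7->S, B6->T, B8->F, B9->F, B10->F; covers B1=T, B2=E, B3=S, B5=T, B6=T, B7=S, B8=F, B9=F, B10=F
input #6 (g=41): events B2->E, B3->S, B1->T, B5->T, B7->E, B6->F, B8->F, B9->F, B10->T, B11->T; covers B1=T, B2=E, B3=S, B5=T, B6=F, B7=E, B8=F, B9=F, B10=T, B11=T
input #7 (g=21): events B2->S, B1->F, B4->T, B5->F, B7->E, B6->F, B8->F, B9->F, B10->T, B11->T; covers B1=F, B2=S, B4=T, B5=F, B6=F, B7=E, B8=F, B9=F, B10=T, B11=T
input #8 (g=1): events B2->S, B1->F, B4->F, B5->F, B7->S, B6->T, B8->F, B9->F, B10->T, B11->T; covers B1=F, B2=S, B4=F, B5=F, B6=T, B7=S, B8=F, B9=F, B10=T, B11=T
union over the pool: B1=T, B1=F, B2=S, B2=E, B3=S, B3=E, B4=T, B4=F, B5=T, B5=F, B6=T, B6=F, B7=S, B7=E, B8=F, B9=F, B10=T, B10=F, B11=T, B11=F
uncovered (2 of 22): B8=T, B9=T

Answer: 2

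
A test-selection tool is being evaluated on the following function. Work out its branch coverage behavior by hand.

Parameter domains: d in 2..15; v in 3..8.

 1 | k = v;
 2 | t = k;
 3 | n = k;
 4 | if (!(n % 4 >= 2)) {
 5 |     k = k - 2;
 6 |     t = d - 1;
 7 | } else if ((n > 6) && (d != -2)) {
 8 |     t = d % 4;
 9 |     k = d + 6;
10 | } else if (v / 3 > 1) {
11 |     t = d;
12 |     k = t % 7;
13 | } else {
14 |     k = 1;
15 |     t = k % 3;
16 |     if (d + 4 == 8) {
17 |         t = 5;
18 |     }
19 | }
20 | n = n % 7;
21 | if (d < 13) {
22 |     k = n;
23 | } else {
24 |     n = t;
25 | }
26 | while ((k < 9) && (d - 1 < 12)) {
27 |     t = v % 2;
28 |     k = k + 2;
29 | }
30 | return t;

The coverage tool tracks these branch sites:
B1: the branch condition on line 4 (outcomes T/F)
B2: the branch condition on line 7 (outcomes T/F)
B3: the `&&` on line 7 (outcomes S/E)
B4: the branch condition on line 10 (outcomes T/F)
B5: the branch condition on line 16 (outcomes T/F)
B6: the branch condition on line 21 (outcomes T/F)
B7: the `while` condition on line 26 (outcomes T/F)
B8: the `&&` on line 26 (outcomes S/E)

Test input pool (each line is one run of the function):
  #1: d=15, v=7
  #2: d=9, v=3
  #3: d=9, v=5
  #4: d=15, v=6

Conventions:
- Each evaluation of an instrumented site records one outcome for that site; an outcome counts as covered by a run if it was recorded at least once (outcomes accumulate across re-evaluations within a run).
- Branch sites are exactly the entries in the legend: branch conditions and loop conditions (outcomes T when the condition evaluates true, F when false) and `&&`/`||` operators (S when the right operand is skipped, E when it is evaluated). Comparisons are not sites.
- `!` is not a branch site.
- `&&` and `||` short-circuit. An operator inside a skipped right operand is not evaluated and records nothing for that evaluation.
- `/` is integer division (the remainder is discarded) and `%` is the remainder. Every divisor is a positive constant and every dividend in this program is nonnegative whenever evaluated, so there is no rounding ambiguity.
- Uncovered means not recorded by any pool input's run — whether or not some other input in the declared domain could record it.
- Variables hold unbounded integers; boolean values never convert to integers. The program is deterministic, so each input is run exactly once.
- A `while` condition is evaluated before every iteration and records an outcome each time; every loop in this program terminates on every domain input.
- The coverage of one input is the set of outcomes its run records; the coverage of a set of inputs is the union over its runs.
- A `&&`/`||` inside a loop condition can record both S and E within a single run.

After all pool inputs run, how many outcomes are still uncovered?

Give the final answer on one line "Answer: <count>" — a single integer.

input #1 (d=15, v=7): events B1->F, B3->E, B2->T, B6->F, B8->S, B7->F; covers B1=F, B2=T, B3=E, B6=F, B7=F, B8=S
input #2 (d=9, v=3): events B1->F, B3->S, B2->F, B4->F, B5->F, B6->T, B8->E, B7->T, B8->E, B7->T, B8->E, B7->T, B8->S, B7->F; covers B1=F, B2=F, B3=S, B4=F, B5=F, B6=T, B7=T, B7=F, B8=S, B8=E
input #3 (d=9, v=5): events B1->T, B6->T, B8->E, B7->T, B8->E, B7->T, B8->S, B7->F; covers B1=T, B6=T, B7=T, B7=F, B8=S, B8=E
input #4 (d=15, v=6): events B1->F, B3->S, B2->F, B4->T, B6->F, B8->E, B7->F; covers B1=F, B2=F, B3=S, B4=T, B6=F, B7=F, B8=E
union over the pool: B1=T, B1=F, B2=T, B2=F, B3=S, B3=E, B4=T, B4=F, B5=F, B6=T, B6=F, B7=T, B7=F, B8=S, B8=E
uncovered (1 of 16): B5=T

Answer: 1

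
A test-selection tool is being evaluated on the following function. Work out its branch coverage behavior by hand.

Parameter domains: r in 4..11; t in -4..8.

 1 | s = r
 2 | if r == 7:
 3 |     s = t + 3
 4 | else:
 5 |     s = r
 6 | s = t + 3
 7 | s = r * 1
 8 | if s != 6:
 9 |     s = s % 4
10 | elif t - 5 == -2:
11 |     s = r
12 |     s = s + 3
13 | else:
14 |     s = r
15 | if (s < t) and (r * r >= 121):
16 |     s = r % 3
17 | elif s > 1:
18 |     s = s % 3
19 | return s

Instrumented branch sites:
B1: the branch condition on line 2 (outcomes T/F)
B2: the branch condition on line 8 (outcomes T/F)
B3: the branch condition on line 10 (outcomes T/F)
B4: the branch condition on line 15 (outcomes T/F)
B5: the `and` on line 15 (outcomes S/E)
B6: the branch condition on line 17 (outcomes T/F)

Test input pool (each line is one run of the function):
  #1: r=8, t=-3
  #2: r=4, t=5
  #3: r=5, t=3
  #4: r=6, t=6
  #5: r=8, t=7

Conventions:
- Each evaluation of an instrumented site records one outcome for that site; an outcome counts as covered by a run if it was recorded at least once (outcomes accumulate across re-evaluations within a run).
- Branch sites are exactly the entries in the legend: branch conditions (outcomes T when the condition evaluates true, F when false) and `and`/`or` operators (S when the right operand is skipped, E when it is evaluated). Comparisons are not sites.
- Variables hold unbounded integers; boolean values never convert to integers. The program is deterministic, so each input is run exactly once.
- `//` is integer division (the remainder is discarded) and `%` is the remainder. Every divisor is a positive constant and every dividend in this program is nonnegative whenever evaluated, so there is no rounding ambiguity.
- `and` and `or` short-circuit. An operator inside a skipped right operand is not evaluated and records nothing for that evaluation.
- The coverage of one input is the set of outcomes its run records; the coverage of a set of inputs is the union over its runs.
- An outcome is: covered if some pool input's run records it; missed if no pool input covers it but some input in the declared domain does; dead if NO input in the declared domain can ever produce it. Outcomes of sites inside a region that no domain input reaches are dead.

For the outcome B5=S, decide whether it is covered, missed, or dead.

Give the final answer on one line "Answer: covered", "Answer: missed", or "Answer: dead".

B5=S is recorded by pool input(s) 1, 4 -> covered

Answer: covered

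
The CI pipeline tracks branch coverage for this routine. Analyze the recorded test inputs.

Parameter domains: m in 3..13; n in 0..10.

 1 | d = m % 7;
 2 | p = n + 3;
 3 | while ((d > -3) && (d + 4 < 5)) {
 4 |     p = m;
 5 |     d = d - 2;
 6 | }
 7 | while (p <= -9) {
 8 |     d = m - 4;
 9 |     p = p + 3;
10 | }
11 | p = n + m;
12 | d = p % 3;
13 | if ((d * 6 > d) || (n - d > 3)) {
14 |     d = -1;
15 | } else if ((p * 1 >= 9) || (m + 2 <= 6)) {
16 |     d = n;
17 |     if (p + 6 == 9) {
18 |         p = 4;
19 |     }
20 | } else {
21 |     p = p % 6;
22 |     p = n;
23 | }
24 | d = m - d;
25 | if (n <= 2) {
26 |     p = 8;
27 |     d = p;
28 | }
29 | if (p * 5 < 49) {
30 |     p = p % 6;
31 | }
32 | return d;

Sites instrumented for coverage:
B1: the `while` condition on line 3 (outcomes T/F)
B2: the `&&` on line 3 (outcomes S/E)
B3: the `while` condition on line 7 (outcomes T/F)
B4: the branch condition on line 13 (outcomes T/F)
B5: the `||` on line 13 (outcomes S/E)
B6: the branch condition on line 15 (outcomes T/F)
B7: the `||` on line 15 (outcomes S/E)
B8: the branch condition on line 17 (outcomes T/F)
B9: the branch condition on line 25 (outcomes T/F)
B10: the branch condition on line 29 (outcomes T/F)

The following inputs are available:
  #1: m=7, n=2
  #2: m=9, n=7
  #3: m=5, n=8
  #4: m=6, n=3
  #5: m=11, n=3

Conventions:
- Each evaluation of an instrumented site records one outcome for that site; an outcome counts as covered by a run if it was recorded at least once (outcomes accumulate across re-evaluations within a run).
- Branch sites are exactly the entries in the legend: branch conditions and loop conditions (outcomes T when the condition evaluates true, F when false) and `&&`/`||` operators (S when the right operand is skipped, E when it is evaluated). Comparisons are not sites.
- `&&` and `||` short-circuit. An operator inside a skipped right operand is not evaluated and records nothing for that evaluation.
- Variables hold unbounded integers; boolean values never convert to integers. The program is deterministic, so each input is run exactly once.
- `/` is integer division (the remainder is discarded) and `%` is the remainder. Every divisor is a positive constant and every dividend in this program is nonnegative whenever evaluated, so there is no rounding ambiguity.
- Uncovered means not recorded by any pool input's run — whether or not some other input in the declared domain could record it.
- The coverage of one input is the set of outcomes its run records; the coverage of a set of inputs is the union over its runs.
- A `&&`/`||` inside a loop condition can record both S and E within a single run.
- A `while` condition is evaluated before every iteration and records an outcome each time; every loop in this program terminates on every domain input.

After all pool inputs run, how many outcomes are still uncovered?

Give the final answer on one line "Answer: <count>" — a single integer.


input #1, m=7, n=2: events B2->E, B1->T, B2->E, B1->T, B2->S, B1->F, B3->F, B5->E, B4->F, B7->S, B6->T, B8->F, B9->T, B10->T; outcomes B1=T, B1=F, B2=S, B2=E, B3=F, B4=F, B5=E, B6=T, B7=S, B8=F, B9=T, B10=T
input #2, m=9, n=7: events B2->E, B1->F, B3->F, B5->S, B4->T, B9->F, B10->F; outcomes B1=F, B2=E, B3=F, B4=T, B5=S, B9=F, B10=F
input #3, m=5, n=8: events B2->E, B1->F, B3->F, B5->S, B4->T, B9->F, B10->F; outcomes B1=F, B2=E, B3=F, B4=T, B5=S, B9=F, B10=F
input #4, m=6, n=3: events B2->E, B1->F, B3->F, B5->E, B4->F, B7->S, B6->T, B8->F, B9->F, B10->T; outcomes B1=F, B2=E, B3=F, B4=F, B5=E, B6=T, B7=S, B8=F, B9=F, B10=T
input #5, m=11, n=3: events B2->E, B1->F, B3->F, B5->S, B4->T, B9->F, B10->F; outcomes B1=F, B2=E, B3=F, B4=T, B5=S, B9=F, B10=F
union over the pool: B1=T, B1=F, B2=S, B2=E, B3=F, B4=T, B4=F, B5=S, B5=E, B6=T, B7=S, B8=F, B9=T, B9=F, B10=T, B10=F
uncovered (4 of 20): B3=T, B6=F, B7=E, B8=T
Answer: 4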